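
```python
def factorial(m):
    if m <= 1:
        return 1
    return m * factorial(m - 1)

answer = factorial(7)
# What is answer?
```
Call trace:
factorial(m=7)
  factorial(m=6)
    factorial(m=5)
      factorial(m=4)
        factorial(m=3)
          factorial(m=2)
            factorial(m=1)
            -> return 1
          -> return 2
        -> return 6
      -> return 24
    -> return 120
  -> return 720
-> return 5040

Final answer: 5040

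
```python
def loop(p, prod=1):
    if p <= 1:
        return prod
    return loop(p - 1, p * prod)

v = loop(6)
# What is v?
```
Call trace:
loop(p=6, prod=1)
  loop(p=5, prod=6)
    loop(p=4, prod=30)
      loop(p=3, prod=120)
        loop(p=2, prod=360)
          loop(p=1, prod=720)
          -> return 720
        -> return 720
      -> return 720
    -> return 720
  -> return 720
-> return 720

Final answer: 720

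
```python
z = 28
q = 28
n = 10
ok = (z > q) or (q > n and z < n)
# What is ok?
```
Trace:
  z=28
  z=28, q=28
  z=28, q=28, n=10
  z=28, q=28, n=10, ok=False

Final answer: False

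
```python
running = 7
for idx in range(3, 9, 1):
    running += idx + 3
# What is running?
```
Trace:
  running=7
  running=13, idx=3
  running=20, idx=4
  running=28, idx=5
  running=37, idx=6
  running=47, idx=7
  running=58, idx=8

Final answer: 58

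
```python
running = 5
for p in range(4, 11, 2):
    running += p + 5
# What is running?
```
Trace:
  running=5
  running=14, p=4
  running=25, p=6
  running=38, p=8
  running=53, p=10

Final answer: 53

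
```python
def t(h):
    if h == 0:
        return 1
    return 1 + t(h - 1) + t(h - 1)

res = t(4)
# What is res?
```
Call trace (a repeated sub-call is expanded the first time; later identical calls just restate its return value):
t(h=4)
  t(h=3)
    t(h=2)
      t(h=1)
        t(h=0)
        -> return 1
        t(h=0)
        -> return 1
      -> return 3
      t(h=1) -> return 3  (same call as traced above)
    -> return 7
    t(h=2) -> return 7  (same call as traced above)
  -> return 15
  t(h=3) -> return 15  (same call as traced above)
-> return 31

Final answer: 31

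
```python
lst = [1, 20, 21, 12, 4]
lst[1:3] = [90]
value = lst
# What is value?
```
Trace:
  lst=[1, 20, 21, 12, 4]
  lst=[1, 90, 12, 4]
  lst=[1, 90, 12, 4], value=[1, 90, 12, 4]

Final answer: [1, 90, 12, 4]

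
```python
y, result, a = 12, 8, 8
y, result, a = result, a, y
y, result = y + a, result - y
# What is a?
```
Trace:
  y=12, result=8, a=8
  y=8, result=8, a=12
  y=20, result=0, a=12

Final answer: 12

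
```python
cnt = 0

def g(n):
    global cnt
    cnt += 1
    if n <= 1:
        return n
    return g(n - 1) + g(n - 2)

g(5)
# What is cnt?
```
Call trace (a repeated sub-call is expanded the first time; later identical calls just restate its return value):
g(n=5)
  g(n=4)
    g(n=3)
      g(n=2)
        g(n=1)
        -> return 1
        g(n=0)
        -> return 0
      -> return 1
      g(n=1)
      -> return 1
    -> return 2
    g(n=2) -> return 1  (same call as traced above)
  -> return 3
  g(n=3) -> return 2  (same call as traced above)
-> return 5

cnt is incremented once per call, so count the calls in each subtree. Let C(n) = number of calls made by g(n).
C(0) = C(1) = 1 (base case, no recursion); C(n) = 1 + C(n - 1) + C(n - 2) otherwise.
C(2) = 1 + C(1) + C(0) = 1 + 1 + 1 = 3
C(3) = 1 + C(2) + C(1) = 1 + 3 + 1 = 5
C(4) = 1 + C(3) + C(2) = 1 + 5 + 3 = 9
C(5) = 1 + C(4) + C(3) = 1 + 9 + 5 = 15
cnt = C(5) = 15

Final answer: 15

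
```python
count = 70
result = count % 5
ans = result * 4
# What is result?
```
Trace:
  count=70
  count=70, result=0
  count=70, result=0, ans=0

Final answer: 0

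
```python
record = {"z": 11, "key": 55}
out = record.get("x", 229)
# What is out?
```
Trace:
  record={'z': 11, 'key': 55}
  record={'z': 11, 'key': 55}, out=229

Final answer: 229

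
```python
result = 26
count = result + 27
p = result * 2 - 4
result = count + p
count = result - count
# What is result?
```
Trace:
  result=26
  result=26, count=53
  result=26, count=53, p=48
  result=101, count=53, p=48
  result=101, count=48, p=48

Final answer: 101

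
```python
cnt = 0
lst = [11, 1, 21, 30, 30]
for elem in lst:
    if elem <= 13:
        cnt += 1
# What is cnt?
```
Trace:
  cnt=0
  cnt=1, elem=11
  cnt=2, elem=1
  cnt=2, elem=21
  cnt=2, elem=30
  cnt=2, elem=30

Final answer: 2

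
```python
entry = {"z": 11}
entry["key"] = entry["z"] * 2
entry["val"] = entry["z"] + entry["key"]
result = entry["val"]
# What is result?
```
Trace:
  entry={'z': 11}
  entry={'z': 11, 'key': 22}
  entry={'z': 11, 'key': 22, 'val': 33}
  entry={'z': 11, 'key': 22, 'val': 33}, result=33

Final answer: 33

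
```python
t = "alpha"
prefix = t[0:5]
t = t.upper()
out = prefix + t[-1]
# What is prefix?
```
Trace:
  t='alpha'
  t='alpha', prefix='alpha'
  t='ALPHA', prefix='alpha'
  t='ALPHA', prefix='alpha', out='alphaA'

Final answer: 'alpha'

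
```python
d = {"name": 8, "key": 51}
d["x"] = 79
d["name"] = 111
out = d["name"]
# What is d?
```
Trace:
  d={'name': 8, 'key': 51}
  d={'name': 8, 'key': 51, 'x': 79}
  d={'name': 111, 'key': 51, 'x': 79}
  d={'name': 111, 'key': 51, 'x': 79}, out=111

Final answer: {'name': 111, 'key': 51, 'x': 79}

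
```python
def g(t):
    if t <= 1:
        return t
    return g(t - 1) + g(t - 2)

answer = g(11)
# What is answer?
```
Call trace (a repeated sub-call is expanded the first time; later identical calls just restate its return value):
g(t=11)
  g(t=10)
    g(t=9)
      g(t=8)
        g(t=7)
          g(t=6)
            g(t=5)
              g(t=4)
                g(t=3)
                  g(t=2)
                    g(t=1)
                    -> return 1
                    g(t=0)
                    -> return 0
                  -> return 1
                  g(t=1)
                  -> return 1
                -> return 2
                g(t=2) -> return 1  (same call as traced above)
              -> return 3
              g(t=3) -> return 2  (same call as traced above)
            -> return 5
            g(t=4) -> return 3  (same call as traced above)
          -> return 8
          g(t=5) -> return 5  (same call as traced above)
        -> return 13
        g(t=6) -> return 8  (same call as traced above)
      -> return 21
      g(t=7) -> return 13  (same call as traced above)
    -> return 34
    g(t=8) -> return 21  (same call as traced above)
  -> return 55
  g(t=9) -> return 34  (same call as traced above)
-> return 89

Final answer: 89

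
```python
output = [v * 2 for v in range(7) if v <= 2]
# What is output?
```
Trace:
  v=0
  v=1
  v=2
  v=3
  v=4
  v=5
  v=6
  output=[0, 2, 4]

Final answer: [0, 2, 4]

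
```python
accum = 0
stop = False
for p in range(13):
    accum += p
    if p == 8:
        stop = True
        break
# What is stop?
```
Trace:
  accum=0
  accum=0, stop=False
  accum=0, stop=False, p=0
  accum=1, stop=False, p=1
  accum=3, stop=False, p=2
  accum=6, stop=False, p=3
  accum=10, stop=False, p=4
  accum=15, stop=False, p=5
  accum=21, stop=False, p=6
  accum=28, stop=False, p=7
  accum=36, stop=True, p=8

Final answer: True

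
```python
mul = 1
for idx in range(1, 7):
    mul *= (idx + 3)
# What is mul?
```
Trace:
  mul=1
  mul=4, idx=1
  mul=20, idx=2
  mul=120, idx=3
  mul=840, idx=4
  mul=6720, idx=5
  mul=60480, idx=6

Final answer: 60480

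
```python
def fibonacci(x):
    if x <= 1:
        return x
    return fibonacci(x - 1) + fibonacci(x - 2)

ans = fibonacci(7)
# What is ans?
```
Call trace (a repeated sub-call is expanded the first time; later identical calls just restate its return value):
fibonacci(x=7)
  fibonacci(x=6)
    fibonacci(x=5)
      fibonacci(x=4)
        fibonacci(x=3)
          fibonacci(x=2)
            fibonacci(x=1)
            -> return 1
            fibonacci(x=0)
            -> return 0
          -> return 1
          fibonacci(x=1)
          -> return 1
        -> return 2
        fibonacci(x=2) -> return 1  (same call as traced above)
      -> return 3
      fibonacci(x=3) -> return 2  (same call as traced above)
    -> return 5
    fibonacci(x=4) -> return 3  (same call as traced above)
  -> return 8
  fibonacci(x=5) -> return 5  (same call as traced above)
-> return 13

Final answer: 13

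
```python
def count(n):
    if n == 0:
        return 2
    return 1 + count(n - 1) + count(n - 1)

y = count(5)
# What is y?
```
Call trace (a repeated sub-call is expanded the first time; later identical calls just restate its return value):
count(n=5)
  count(n=4)
    count(n=3)
      count(n=2)
        count(n=1)
          count(n=0)
          -> return 2
          count(n=0)
          -> return 2
        -> return 5
        count(n=1) -> return 5  (same call as traced above)
      -> return 11
      count(n=2) -> return 11  (same call as traced above)
    -> return 23
    count(n=3) -> return 23  (same call as traced above)
  -> return 47
  count(n=4) -> return 47  (same call as traced above)
-> return 95

Final answer: 95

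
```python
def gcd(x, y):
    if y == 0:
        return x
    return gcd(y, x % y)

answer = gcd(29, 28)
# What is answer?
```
Call trace:
gcd(x=29, y=28)
  gcd(x=28, y=1)
    gcd(x=1, y=0)
    -> return 1
  -> return 1
-> return 1

Final answer: 1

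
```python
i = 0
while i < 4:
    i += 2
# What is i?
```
Trace:
  i=0
  i=2
  i=4

Final answer: 4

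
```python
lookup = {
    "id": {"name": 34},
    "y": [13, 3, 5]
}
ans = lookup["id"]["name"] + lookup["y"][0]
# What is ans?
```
Trace:
  lookup={'id': {'name': 34}, 'y': [13, 3, 5]}
  lookup={'id': {'name': 34}, 'y': [13, 3, 5]}, ans=47

Final answer: 47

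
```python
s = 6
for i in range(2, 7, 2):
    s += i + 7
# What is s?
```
Trace:
  s=6
  s=15, i=2
  s=26, i=4
  s=39, i=6

Final answer: 39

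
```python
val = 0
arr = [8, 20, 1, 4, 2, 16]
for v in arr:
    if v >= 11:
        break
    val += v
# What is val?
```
Trace:
  val=0
  val=8, v=8
  val=8, v=20

Final answer: 8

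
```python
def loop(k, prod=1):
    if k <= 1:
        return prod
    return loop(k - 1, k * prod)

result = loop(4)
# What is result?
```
Call trace:
loop(k=4, prod=1)
  loop(k=3, prod=4)
    loop(k=2, prod=12)
      loop(k=1, prod=24)
      -> return 24
    -> return 24
  -> return 24
-> return 24

Final answer: 24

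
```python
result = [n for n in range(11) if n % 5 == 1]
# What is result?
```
Trace:
  n=0
  n=1
  n=2
  n=3
  n=4
  n=5
  n=6
  n=7
  n=8
  n=9
  n=10
  result=[1, 6]

Final answer: [1, 6]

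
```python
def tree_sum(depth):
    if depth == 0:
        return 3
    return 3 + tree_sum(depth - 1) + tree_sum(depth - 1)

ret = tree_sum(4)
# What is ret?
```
Call trace (a repeated sub-call is expanded the first time; later identical calls just restate its return value):
tree_sum(depth=4)
  tree_sum(depth=3)
    tree_sum(depth=2)
      tree_sum(depth=1)
        tree_sum(depth=0)
        -> return 3
        tree_sum(depth=0)
        -> return 3
      -> return 9
      tree_sum(depth=1) -> return 9  (same call as traced above)
    -> return 21
    tree_sum(depth=2) -> return 21  (same call as traced above)
  -> return 45
  tree_sum(depth=3) -> return 45  (same call as traced above)
-> return 93

Final answer: 93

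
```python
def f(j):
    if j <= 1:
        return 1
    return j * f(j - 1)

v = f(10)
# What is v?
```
Call trace:
f(j=10)
  f(j=9)
    f(j=8)
      f(j=7)
        f(j=6)
          f(j=5)
            f(j=4)
              f(j=3)
                f(j=2)
                  f(j=1)
                  -> return 1
                -> return 2
              -> return 6
            -> return 24
          -> return 120
        -> return 720
      -> return 5040
    -> return 40320
  -> return 362880
-> return 3628800

Final answer: 3628800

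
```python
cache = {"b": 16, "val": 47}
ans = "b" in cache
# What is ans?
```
Trace:
  cache={'b': 16, 'val': 47}
  cache={'b': 16, 'val': 47}, ans=True

Final answer: True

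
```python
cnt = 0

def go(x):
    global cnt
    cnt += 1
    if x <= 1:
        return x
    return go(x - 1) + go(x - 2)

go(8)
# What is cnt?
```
Call trace (a repeated sub-call is expanded the first time; later identical calls just restate its return value):
go(x=8)
  go(x=7)
    go(x=6)
      go(x=5)
        go(x=4)
          go(x=3)
            go(x=2)
              go(x=1)
              -> return 1
              go(x=0)
              -> return 0
            -> return 1
            go(x=1)
            -> return 1
          -> return 2
          go(x=2) -> return 1  (same call as traced above)
        -> return 3
        go(x=3) -> return 2  (same call as traced above)
      -> return 5
      go(x=4) -> return 3  (same call as traced above)
    -> return 8
    go(x=5) -> return 5  (same call as traced above)
  -> return 13
  go(x=6) -> return 8  (same call as traced above)
-> return 21

cnt is incremented once per call, so count the calls in each subtree. Let C(x) = number of calls made by go(x).
C(0) = C(1) = 1 (base case, no recursion); C(x) = 1 + C(x - 1) + C(x - 2) otherwise.
C(2) = 1 + C(1) + C(0) = 1 + 1 + 1 = 3
C(3) = 1 + C(2) + C(1) = 1 + 3 + 1 = 5
C(4) = 1 + C(3) + C(2) = 1 + 5 + 3 = 9
C(5) = 1 + C(4) + C(3) = 1 + 9 + 5 = 15
C(6) = 1 + C(5) + C(4) = 1 + 15 + 9 = 25
C(7) = 1 + C(6) + C(5) = 1 + 25 + 15 = 41
C(8) = 1 + C(7) + C(6) = 1 + 41 + 25 = 67
cnt = C(8) = 67

Final answer: 67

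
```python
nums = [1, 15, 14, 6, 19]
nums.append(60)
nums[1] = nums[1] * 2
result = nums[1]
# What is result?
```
Trace:
  nums=[1, 15, 14, 6, 19]
  nums=[1, 15, 14, 6, 19, 60]
  nums=[1, 30, 14, 6, 19, 60]
  nums=[1, 30, 14, 6, 19, 60], result=30

Final answer: 30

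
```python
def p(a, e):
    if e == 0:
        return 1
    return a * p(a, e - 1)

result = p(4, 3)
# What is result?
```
Call trace:
p(a=4, e=3)
  p(a=4, e=2)
    p(a=4, e=1)
      p(a=4, e=0)
      -> return 1
    -> return 4
  -> return 16
-> return 64

Final answer: 64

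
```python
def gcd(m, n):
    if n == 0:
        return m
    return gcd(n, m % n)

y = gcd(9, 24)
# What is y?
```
Call trace:
gcd(m=9, n=24)
  gcd(m=24, n=9)
    gcd(m=9, n=6)
      gcd(m=6, n=3)
        gcd(m=3, n=0)
        -> return 3
      -> return 3
    -> return 3
  -> return 3
-> return 3

Final answer: 3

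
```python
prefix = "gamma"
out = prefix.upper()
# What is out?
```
Trace:
  prefix='gamma'
  prefix='gamma', out='GAMMA'

Final answer: 'GAMMA'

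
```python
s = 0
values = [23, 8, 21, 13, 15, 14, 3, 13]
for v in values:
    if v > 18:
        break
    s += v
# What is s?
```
Trace:
  s=0
  s=0, v=23

Final answer: 0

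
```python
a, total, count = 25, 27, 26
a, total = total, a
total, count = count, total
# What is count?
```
Trace:
  a=25, total=27, count=26
  a=27, total=25, count=26
  a=27, total=26, count=25

Final answer: 25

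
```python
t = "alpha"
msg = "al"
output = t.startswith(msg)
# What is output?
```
Trace:
  t='alpha'
  t='alpha', msg='al'
  t='alpha', msg='al', output=True

Final answer: True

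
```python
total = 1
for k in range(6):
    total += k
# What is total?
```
Trace:
  total=1
  total=1, k=0
  total=2, k=1
  total=4, k=2
  total=7, k=3
  total=11, k=4
  total=16, k=5

Final answer: 16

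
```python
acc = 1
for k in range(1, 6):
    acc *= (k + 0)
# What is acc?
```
Trace:
  acc=1
  acc=1, k=1
  acc=2, k=2
  acc=6, k=3
  acc=24, k=4
  acc=120, k=5

Final answer: 120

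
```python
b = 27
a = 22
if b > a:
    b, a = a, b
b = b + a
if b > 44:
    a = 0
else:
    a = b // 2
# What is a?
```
Trace:
  b=27
  b=27, a=22
  b=22, a=27
  b=49, a=27
  b=49, a=0

Final answer: 0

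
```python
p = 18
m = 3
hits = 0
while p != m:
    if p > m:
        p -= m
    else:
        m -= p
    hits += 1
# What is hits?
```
Trace:
  p=18
  p=18, m=3
  p=18, m=3, hits=0
  p=15, m=3, hits=1
  p=12, m=3, hits=2
  p=9, m=3, hits=3
  p=6, m=3, hits=4
  p=3, m=3, hits=5

Final answer: 5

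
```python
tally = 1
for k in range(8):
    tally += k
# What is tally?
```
Trace:
  tally=1
  tally=1, k=0
  tally=2, k=1
  tally=4, k=2
  tally=7, k=3
  tally=11, k=4
  tally=16, k=5
  tally=22, k=6
  tally=29, k=7

Final answer: 29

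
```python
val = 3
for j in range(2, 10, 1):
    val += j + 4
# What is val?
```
Trace:
  val=3
  val=9, j=2
  val=16, j=3
  val=24, j=4
  val=33, j=5
  val=43, j=6
  val=54, j=7
  val=66, j=8
  val=79, j=9

Final answer: 79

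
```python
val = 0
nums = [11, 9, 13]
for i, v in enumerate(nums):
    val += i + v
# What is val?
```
Trace:
  val=0
  val=11, i=0, v=11
  val=21, i=1, v=9
  val=36, i=2, v=13

Final answer: 36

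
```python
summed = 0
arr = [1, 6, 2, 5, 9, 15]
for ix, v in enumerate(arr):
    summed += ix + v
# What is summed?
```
Trace:
  summed=0
  summed=1, ix=0, v=1
  summed=8, ix=1, v=6
  summed=12, ix=2, v=2
  summed=20, ix=3, v=5
  summed=33, ix=4, v=9
  summed=53, ix=5, v=15

Final answer: 53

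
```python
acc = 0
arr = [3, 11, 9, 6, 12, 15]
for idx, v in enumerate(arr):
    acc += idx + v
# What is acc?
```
Trace:
  acc=0
  acc=3, idx=0, v=3
  acc=15, idx=1, v=11
  acc=26, idx=2, v=9
  acc=35, idx=3, v=6
  acc=51, idx=4, v=12
  acc=71, idx=5, v=15

Final answer: 71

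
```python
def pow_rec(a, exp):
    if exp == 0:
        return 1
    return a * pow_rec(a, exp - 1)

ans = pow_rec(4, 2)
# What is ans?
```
Call trace:
pow_rec(a=4, exp=2)
  pow_rec(a=4, exp=1)
    pow_rec(a=4, exp=0)
    -> return 1
  -> return 4
-> return 16

Final answer: 16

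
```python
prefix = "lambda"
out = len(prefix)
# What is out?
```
Trace:
  prefix='lambda'
  prefix='lambda', out=6

Final answer: 6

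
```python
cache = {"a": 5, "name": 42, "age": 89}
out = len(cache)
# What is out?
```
Trace:
  cache={'a': 5, 'name': 42, 'age': 89}
  cache={'a': 5, 'name': 42, 'age': 89}, out=3

Final answer: 3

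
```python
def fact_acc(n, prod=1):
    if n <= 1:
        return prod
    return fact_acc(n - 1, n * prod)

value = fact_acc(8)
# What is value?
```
Call trace:
fact_acc(n=8, prod=1)
  fact_acc(n=7, prod=8)
    fact_acc(n=6, prod=56)
      fact_acc(n=5, prod=336)
        fact_acc(n=4, prod=1680)
          fact_acc(n=3, prod=6720)
            fact_acc(n=2, prod=20160)
              fact_acc(n=1, prod=40320)
              -> return 40320
            -> return 40320
          -> return 40320
        -> return 40320
      -> return 40320
    -> return 40320
  -> return 40320
-> return 40320

Final answer: 40320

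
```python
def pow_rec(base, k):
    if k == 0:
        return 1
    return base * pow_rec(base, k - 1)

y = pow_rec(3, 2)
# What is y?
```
Call trace:
pow_rec(base=3, k=2)
  pow_rec(base=3, k=1)
    pow_rec(base=3, k=0)
    -> return 1
  -> return 3
-> return 9

Final answer: 9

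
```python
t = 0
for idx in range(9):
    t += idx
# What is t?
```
Trace:
  t=0
  t=0, idx=0
  t=1, idx=1
  t=3, idx=2
  t=6, idx=3
  t=10, idx=4
  t=15, idx=5
  t=21, idx=6
  t=28, idx=7
  t=36, idx=8

Final answer: 36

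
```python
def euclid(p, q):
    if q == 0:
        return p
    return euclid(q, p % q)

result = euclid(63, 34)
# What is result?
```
Call trace:
euclid(p=63, q=34)
  euclid(p=34, q=29)
    euclid(p=29, q=5)
      euclid(p=5, q=4)
        euclid(p=4, q=1)
          euclid(p=1, q=0)
          -> return 1
        -> return 1
      -> return 1
    -> return 1
  -> return 1
-> return 1

Final answer: 1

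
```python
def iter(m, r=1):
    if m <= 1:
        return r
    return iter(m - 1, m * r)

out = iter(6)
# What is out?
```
Call trace:
iter(m=6, r=1)
  iter(m=5, r=6)
    iter(m=4, r=30)
      iter(m=3, r=120)
        iter(m=2, r=360)
          iter(m=1, r=720)
          -> return 720
        -> return 720
      -> return 720
    -> return 720
  -> return 720
-> return 720

Final answer: 720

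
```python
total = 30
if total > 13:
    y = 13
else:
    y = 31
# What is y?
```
Trace:
  total=30
  total=30, y=13

Final answer: 13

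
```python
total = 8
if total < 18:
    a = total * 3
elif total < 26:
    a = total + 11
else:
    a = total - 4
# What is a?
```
Trace:
  total=8
  total=8, a=24

Final answer: 24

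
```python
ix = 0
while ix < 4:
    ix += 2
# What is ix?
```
Trace:
  ix=0
  ix=2
  ix=4

Final answer: 4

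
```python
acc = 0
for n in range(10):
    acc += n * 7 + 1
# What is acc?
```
Trace:
  acc=0
  acc=1, n=0
  acc=9, n=1
  acc=24, n=2
  acc=46, n=3
  acc=75, n=4
  acc=111, n=5
  acc=154, n=6
  acc=204, n=7
  acc=261, n=8
  acc=325, n=9

Final answer: 325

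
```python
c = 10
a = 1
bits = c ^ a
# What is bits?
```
Trace:
  c=10
  c=10, a=1
  c=10, a=1, bits=11

Final answer: 11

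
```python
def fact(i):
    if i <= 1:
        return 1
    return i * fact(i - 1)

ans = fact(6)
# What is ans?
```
Call trace:
fact(i=6)
  fact(i=5)
    fact(i=4)
      fact(i=3)
        fact(i=2)
          fact(i=1)
          -> return 1
        -> return 2
      -> return 6
    -> return 24
  -> return 120
-> return 720

Final answer: 720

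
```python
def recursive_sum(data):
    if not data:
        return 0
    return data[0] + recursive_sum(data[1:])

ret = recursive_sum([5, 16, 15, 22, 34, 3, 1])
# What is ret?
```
Call trace:
recursive_sum(data=[5, 16, 15, 22, 34, 3, 1])
  recursive_sum(data=[16, 15, 22, 34, 3, 1])
    recursive_sum(data=[15, 22, 34, 3, 1])
      recursive_sum(data=[22, 34, 3, 1])
        recursive_sum(data=[34, 3, 1])
          recursive_sum(data=[3, 1])
            recursive_sum(data=[1])
              recursive_sum(data=[])
              -> return 0
            -> return 1
          -> return 4
        -> return 38
      -> return 60
    -> return 75
  -> return 91
-> return 96

Final answer: 96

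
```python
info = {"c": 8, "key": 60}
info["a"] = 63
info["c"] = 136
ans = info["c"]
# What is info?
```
Trace:
  info={'c': 8, 'key': 60}
  info={'c': 8, 'key': 60, 'a': 63}
  info={'c': 136, 'key': 60, 'a': 63}
  info={'c': 136, 'key': 60, 'a': 63}, ans=136

Final answer: {'c': 136, 'key': 60, 'a': 63}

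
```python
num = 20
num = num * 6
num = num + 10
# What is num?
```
Trace:
  num=20
  num=120
  num=130

Final answer: 130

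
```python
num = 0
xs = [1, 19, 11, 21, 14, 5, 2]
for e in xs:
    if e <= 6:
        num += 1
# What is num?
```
Trace:
  num=0
  num=1, e=1
  num=1, e=19
  num=1, e=11
  num=1, e=21
  num=1, e=14
  num=2, e=5
  num=3, e=2

Final answer: 3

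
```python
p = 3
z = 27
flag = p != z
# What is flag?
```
Trace:
  p=3
  p=3, z=27
  p=3, z=27, flag=True

Final answer: True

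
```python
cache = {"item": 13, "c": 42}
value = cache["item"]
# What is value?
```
Trace:
  cache={'item': 13, 'c': 42}
  cache={'item': 13, 'c': 42}, value=13

Final answer: 13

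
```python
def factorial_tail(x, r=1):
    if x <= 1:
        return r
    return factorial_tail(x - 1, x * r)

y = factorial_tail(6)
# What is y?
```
Call trace:
factorial_tail(x=6, r=1)
  factorial_tail(x=5, r=6)
    factorial_tail(x=4, r=30)
      factorial_tail(x=3, r=120)
        factorial_tail(x=2, r=360)
          factorial_tail(x=1, r=720)
          -> return 720
        -> return 720
      -> return 720
    -> return 720
  -> return 720
-> return 720

Final answer: 720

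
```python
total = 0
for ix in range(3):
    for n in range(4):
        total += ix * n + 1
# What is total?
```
Trace:
  total=0
  total=1, ix=0, n=0
  total=2, ix=0, n=1
  total=3, ix=0, n=2
  total=4, ix=0, n=3
  total=5, ix=1, n=0
  total=7, ix=1, n=1
  total=10, ix=1, n=2
  total=14, ix=1, n=3
  total=15, ix=2, n=0
  total=18, ix=2, n=1
  total=23, ix=2, n=2
  total=30, ix=2, n=3

Final answer: 30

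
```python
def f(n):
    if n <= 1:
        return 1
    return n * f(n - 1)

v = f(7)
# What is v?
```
Call trace:
f(n=7)
  f(n=6)
    f(n=5)
      f(n=4)
        f(n=3)
          f(n=2)
            f(n=1)
            -> return 1
          -> return 2
        -> return 6
      -> return 24
    -> return 120
  -> return 720
-> return 5040

Final answer: 5040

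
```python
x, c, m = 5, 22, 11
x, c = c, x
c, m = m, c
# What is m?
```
Trace:
  x=5, c=22, m=11
  x=22, c=5, m=11
  x=22, c=11, m=5

Final answer: 5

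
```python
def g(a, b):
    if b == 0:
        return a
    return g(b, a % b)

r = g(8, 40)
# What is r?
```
Call trace:
g(a=8, b=40)
  g(a=40, b=8)
    g(a=8, b=0)
    -> return 8
  -> return 8
-> return 8

Final answer: 8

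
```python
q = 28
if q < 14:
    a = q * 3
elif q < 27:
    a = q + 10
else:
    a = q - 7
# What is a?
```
Trace:
  q=28
  q=28, a=21

Final answer: 21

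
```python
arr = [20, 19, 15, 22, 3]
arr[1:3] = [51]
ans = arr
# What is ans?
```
Trace:
  arr=[20, 19, 15, 22, 3]
  arr=[20, 51, 22, 3]
  arr=[20, 51, 22, 3], ans=[20, 51, 22, 3]

Final answer: [20, 51, 22, 3]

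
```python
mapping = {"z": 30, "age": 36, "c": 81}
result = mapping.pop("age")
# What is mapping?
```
Trace:
  mapping={'z': 30, 'age': 36, 'c': 81}
  mapping={'z': 30, 'c': 81}, result=36

Final answer: {'z': 30, 'c': 81}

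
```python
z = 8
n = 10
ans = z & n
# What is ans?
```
Trace:
  z=8
  z=8, n=10
  z=8, n=10, ans=8

Final answer: 8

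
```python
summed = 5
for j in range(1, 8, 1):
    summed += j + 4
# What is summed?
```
Trace:
  summed=5
  summed=10, j=1
  summed=16, j=2
  summed=23, j=3
  summed=31, j=4
  summed=40, j=5
  summed=50, j=6
  summed=61, j=7

Final answer: 61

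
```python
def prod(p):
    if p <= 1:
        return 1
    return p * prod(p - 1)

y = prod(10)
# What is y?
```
Call trace:
prod(p=10)
  prod(p=9)
    prod(p=8)
      prod(p=7)
        prod(p=6)
          prod(p=5)
            prod(p=4)
              prod(p=3)
                prod(p=2)
                  prod(p=1)
                  -> return 1
                -> return 2
              -> return 6
            -> return 24
          -> return 120
        -> return 720
      -> return 5040
    -> return 40320
  -> return 362880
-> return 3628800

Final answer: 3628800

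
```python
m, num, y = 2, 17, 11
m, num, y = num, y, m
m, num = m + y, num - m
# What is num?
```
Trace:
  m=2, num=17, y=11
  m=17, num=11, y=2
  m=19, num=-6, y=2

Final answer: -6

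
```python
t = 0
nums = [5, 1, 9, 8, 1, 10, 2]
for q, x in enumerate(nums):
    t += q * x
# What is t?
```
Trace:
  t=0
  t=0, q=0, x=5
  t=1, q=1, x=1
  t=19, q=2, x=9
  t=43, q=3, x=8
  t=47, q=4, x=1
  t=97, q=5, x=10
  t=109, q=6, x=2

Final answer: 109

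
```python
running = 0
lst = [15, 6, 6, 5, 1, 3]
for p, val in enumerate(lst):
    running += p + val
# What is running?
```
Trace:
  running=0
  running=15, p=0, val=15
  running=22, p=1, val=6
  running=30, p=2, val=6
  running=38, p=3, val=5
  running=43, p=4, val=1
  running=51, p=5, val=3

Final answer: 51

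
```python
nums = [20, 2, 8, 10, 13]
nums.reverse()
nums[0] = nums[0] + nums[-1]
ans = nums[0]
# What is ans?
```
Trace:
  nums=[20, 2, 8, 10, 13]
  nums=[13, 10, 8, 2, 20]
  nums=[33, 10, 8, 2, 20]
  nums=[33, 10, 8, 2, 20], ans=33

Final answer: 33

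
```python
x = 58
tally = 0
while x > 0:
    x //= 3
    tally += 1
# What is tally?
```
Trace:
  x=58
  x=58, tally=0
  x=19, tally=1
  x=6, tally=2
  x=2, tally=3
  x=0, tally=4

Final answer: 4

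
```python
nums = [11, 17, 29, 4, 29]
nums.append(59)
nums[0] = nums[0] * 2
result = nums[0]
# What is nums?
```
Trace:
  nums=[11, 17, 29, 4, 29]
  nums=[11, 17, 29, 4, 29, 59]
  nums=[22, 17, 29, 4, 29, 59]
  nums=[22, 17, 29, 4, 29, 59], result=22

Final answer: [22, 17, 29, 4, 29, 59]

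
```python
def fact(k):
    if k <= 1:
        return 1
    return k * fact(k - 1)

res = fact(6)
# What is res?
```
Call trace:
fact(k=6)
  fact(k=5)
    fact(k=4)
      fact(k=3)
        fact(k=2)
          fact(k=1)
          -> return 1
        -> return 2
      -> return 6
    -> return 24
  -> return 120
-> return 720

Final answer: 720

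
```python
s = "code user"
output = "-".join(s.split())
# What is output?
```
Trace:
  s='code user'
  s='code user', output='code-user'

Final answer: 'code-user'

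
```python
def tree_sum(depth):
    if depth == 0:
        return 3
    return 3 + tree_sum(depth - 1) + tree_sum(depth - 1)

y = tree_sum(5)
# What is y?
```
Call trace (a repeated sub-call is expanded the first time; later identical calls just restate its return value):
tree_sum(depth=5)
  tree_sum(depth=4)
    tree_sum(depth=3)
      tree_sum(depth=2)
        tree_sum(depth=1)
          tree_sum(depth=0)
          -> return 3
          tree_sum(depth=0)
          -> return 3
        -> return 9
        tree_sum(depth=1) -> return 9  (same call as traced above)
      -> return 21
      tree_sum(depth=2) -> return 21  (same call as traced above)
    -> return 45
    tree_sum(depth=3) -> return 45  (same call as traced above)
  -> return 93
  tree_sum(depth=4) -> return 93  (same call as traced above)
-> return 189

Final answer: 189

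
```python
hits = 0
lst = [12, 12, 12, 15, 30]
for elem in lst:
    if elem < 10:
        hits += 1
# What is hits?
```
Trace:
  hits=0
  hits=0, elem=12
  hits=0, elem=12
  hits=0, elem=12
  hits=0, elem=15
  hits=0, elem=30

Final answer: 0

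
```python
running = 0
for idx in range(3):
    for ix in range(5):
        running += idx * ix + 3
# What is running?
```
Trace:
  running=0
  running=3, idx=0, ix=0
  running=6, idx=0, ix=1
  running=9, idx=0, ix=2
  running=12, idx=0, ix=3
  running=15, idx=0, ix=4
  running=18, idx=1, ix=0
  running=22, idx=1, ix=1
  running=27, idx=1, ix=2
  running=33, idx=1, ix=3
  running=40, idx=1, ix=4
  running=43, idx=2, ix=0
  running=48, idx=2, ix=1
  running=55, idx=2, ix=2
  running=64, idx=2, ix=3
  running=75, idx=2, ix=4

Final answer: 75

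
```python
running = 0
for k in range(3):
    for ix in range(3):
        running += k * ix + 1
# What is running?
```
Trace:
  running=0
  running=1, k=0, ix=0
  running=2, k=0, ix=1
  running=3, k=0, ix=2
  running=4, k=1, ix=0
  running=6, k=1, ix=1
  running=9, k=1, ix=2
  running=10, k=2, ix=0
  running=13, k=2, ix=1
  running=18, k=2, ix=2

Final answer: 18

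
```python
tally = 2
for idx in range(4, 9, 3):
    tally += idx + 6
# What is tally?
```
Trace:
  tally=2
  tally=12, idx=4
  tally=25, idx=7

Final answer: 25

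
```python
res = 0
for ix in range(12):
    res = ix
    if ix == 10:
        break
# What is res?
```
Trace:
  res=0
  res=0, ix=0
  res=1, ix=1
  res=2, ix=2
  res=3, ix=3
  res=4, ix=4
  res=5, ix=5
  res=6, ix=6
  res=7, ix=7
  res=8, ix=8
  res=9, ix=9
  res=10, ix=10

Final answer: 10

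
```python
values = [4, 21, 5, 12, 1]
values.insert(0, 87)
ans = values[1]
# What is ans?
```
Trace:
  values=[4, 21, 5, 12, 1]
  values=[87, 4, 21, 5, 12, 1]
  values=[87, 4, 21, 5, 12, 1], ans=4

Final answer: 4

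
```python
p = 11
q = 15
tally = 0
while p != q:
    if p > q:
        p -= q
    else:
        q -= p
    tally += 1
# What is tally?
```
Trace:
  p=11
  p=11, q=15
  p=11, q=15, tally=0
  p=11, q=4, tally=1
  p=7, q=4, tally=2
  p=3, q=4, tally=3
  p=3, q=1, tally=4
  p=2, q=1, tally=5
  p=1, q=1, tally=6

Final answer: 6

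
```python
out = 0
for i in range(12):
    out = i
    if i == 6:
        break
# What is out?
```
Trace:
  out=0
  out=0, i=0
  out=1, i=1
  out=2, i=2
  out=3, i=3
  out=4, i=4
  out=5, i=5
  out=6, i=6

Final answer: 6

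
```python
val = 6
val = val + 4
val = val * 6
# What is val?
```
Trace:
  val=6
  val=10
  val=60

Final answer: 60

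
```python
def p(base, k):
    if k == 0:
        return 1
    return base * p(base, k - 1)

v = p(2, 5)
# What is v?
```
Call trace:
p(base=2, k=5)
  p(base=2, k=4)
    p(base=2, k=3)
      p(base=2, k=2)
        p(base=2, k=1)
          p(base=2, k=0)
          -> return 1
        -> return 2
      -> return 4
    -> return 8
  -> return 16
-> return 32

Final answer: 32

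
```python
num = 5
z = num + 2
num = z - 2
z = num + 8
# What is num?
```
Trace:
  num=5
  num=5, z=7
  num=5, z=7
  num=5, z=13

Final answer: 5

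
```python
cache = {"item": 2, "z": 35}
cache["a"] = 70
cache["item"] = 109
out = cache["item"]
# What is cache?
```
Trace:
  cache={'item': 2, 'z': 35}
  cache={'item': 2, 'z': 35, 'a': 70}
  cache={'item': 109, 'z': 35, 'a': 70}
  cache={'item': 109, 'z': 35, 'a': 70}, out=109

Final answer: {'item': 109, 'z': 35, 'a': 70}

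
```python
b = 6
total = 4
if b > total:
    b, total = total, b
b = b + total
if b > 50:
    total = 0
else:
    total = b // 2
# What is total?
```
Trace:
  b=6
  b=6, total=4
  b=4, total=6
  b=10, total=6
  b=10, total=5

Final answer: 5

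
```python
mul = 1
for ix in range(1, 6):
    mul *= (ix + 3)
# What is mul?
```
Trace:
  mul=1
  mul=4, ix=1
  mul=20, ix=2
  mul=120, ix=3
  mul=840, ix=4
  mul=6720, ix=5

Final answer: 6720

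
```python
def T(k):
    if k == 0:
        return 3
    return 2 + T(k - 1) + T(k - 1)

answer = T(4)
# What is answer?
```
Call trace (a repeated sub-call is expanded the first time; later identical calls just restate its return value):
T(k=4)
  T(k=3)
    T(k=2)
      T(k=1)
        T(k=0)
        -> return 3
        T(k=0)
        -> return 3
      -> return 8
      T(k=1) -> return 8  (same call as traced above)
    -> return 18
    T(k=2) -> return 18  (same call as traced above)
  -> return 38
  T(k=3) -> return 38  (same call as traced above)
-> return 78

Final answer: 78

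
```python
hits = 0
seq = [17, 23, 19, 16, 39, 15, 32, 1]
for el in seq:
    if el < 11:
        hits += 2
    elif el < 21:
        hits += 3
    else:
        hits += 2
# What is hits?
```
Trace:
  hits=0
  hits=3, el=17
  hits=5, el=23
  hits=8, el=19
  hits=11, el=16
  hits=13, el=39
  hits=16, el=15
  hits=18, el=32
  hits=20, el=1

Final answer: 20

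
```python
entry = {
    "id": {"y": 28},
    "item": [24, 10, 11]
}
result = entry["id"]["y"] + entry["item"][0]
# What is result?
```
Trace:
  entry={'id': {'y': 28}, 'item': [24, 10, 11]}
  entry={'id': {'y': 28}, 'item': [24, 10, 11]}, result=52

Final answer: 52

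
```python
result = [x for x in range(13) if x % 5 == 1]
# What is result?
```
Trace:
  x=0
  x=1
  x=2
  x=3
  x=4
  x=5
  x=6
  x=7
  x=8
  x=9
  x=10
  x=11
  x=12
  result=[1, 6, 11]

Final answer: [1, 6, 11]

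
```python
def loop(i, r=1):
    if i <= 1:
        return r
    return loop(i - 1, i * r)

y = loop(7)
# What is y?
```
Call trace:
loop(i=7, r=1)
  loop(i=6, r=7)
    loop(i=5, r=42)
      loop(i=4, r=210)
        loop(i=3, r=840)
          loop(i=2, r=2520)
            loop(i=1, r=5040)
            -> return 5040
          -> return 5040
        -> return 5040
      -> return 5040
    -> return 5040
  -> return 5040
-> return 5040

Final answer: 5040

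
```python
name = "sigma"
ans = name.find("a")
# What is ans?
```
Trace:
  name='sigma'
  name='sigma', ans=4

Final answer: 4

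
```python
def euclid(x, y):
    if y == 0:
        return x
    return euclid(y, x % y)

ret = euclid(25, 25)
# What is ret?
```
Call trace:
euclid(x=25, y=25)
  euclid(x=25, y=0)
  -> return 25
-> return 25

Final answer: 25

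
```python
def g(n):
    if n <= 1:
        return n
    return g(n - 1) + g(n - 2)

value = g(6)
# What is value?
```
Call trace (a repeated sub-call is expanded the first time; later identical calls just restate its return value):
g(n=6)
  g(n=5)
    g(n=4)
      g(n=3)
        g(n=2)
          g(n=1)
          -> return 1
          g(n=0)
          -> return 0
        -> return 1
        g(n=1)
        -> return 1
      -> return 2
      g(n=2) -> return 1  (same call as traced above)
    -> return 3
    g(n=3) -> return 2  (same call as traced above)
  -> return 5
  g(n=4) -> return 3  (same call as traced above)
-> return 8

Final answer: 8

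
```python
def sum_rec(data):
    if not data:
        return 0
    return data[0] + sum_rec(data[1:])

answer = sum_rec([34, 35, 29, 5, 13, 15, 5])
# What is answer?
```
Call trace:
sum_rec(data=[34, 35, 29, 5, 13, 15, 5])
  sum_rec(data=[35, 29, 5, 13, 15, 5])
    sum_rec(data=[29, 5, 13, 15, 5])
      sum_rec(data=[5, 13, 15, 5])
        sum_rec(data=[13, 15, 5])
          sum_rec(data=[15, 5])
            sum_rec(data=[5])
              sum_rec(data=[])
              -> return 0
            -> return 5
          -> return 20
        -> return 33
      -> return 38
    -> return 67
  -> return 102
-> return 136

Final answer: 136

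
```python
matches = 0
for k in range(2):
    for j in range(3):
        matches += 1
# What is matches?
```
Trace:
  matches=0
  matches=1, k=0, j=0
  matches=2, k=0, j=1
  matches=3, k=0, j=2
  matches=4, k=1, j=0
  matches=5, k=1, j=1
  matches=6, k=1, j=2

Final answer: 6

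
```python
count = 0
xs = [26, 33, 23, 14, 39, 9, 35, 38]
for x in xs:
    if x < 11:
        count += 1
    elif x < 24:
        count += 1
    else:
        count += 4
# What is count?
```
Trace:
  count=0
  count=4, x=26
  count=8, x=33
  count=9, x=23
  count=10, x=14
  count=14, x=39
  count=15, x=9
  count=19, x=35
  count=23, x=38

Final answer: 23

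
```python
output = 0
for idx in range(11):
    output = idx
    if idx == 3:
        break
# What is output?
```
Trace:
  output=0
  output=0, idx=0
  output=1, idx=1
  output=2, idx=2
  output=3, idx=3

Final answer: 3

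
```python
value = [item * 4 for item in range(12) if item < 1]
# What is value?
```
Trace:
  item=0
  item=1
  item=2
  item=3
  item=4
  item=5
  item=6
  item=7
  item=8
  item=9
  item=10
  item=11
  value=[0]

Final answer: [0]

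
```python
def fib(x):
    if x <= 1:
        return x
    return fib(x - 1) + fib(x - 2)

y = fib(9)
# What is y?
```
Call trace (a repeated sub-call is expanded the first time; later identical calls just restate its return value):
fib(x=9)
  fib(x=8)
    fib(x=7)
      fib(x=6)
        fib(x=5)
          fib(x=4)
            fib(x=3)
              fib(x=2)
                fib(x=1)
                -> return 1
                fib(x=0)
                -> return 0
              -> return 1
              fib(x=1)
              -> return 1
            -> return 2
            fib(x=2) -> return 1  (same call as traced above)
          -> return 3
          fib(x=3) -> return 2  (same call as traced above)
        -> return 5
        fib(x=4) -> return 3  (same call as traced above)
      -> return 8
      fib(x=5) -> return 5  (same call as traced above)
    -> return 13
    fib(x=6) -> return 8  (same call as traced above)
  -> return 21
  fib(x=7) -> return 13  (same call as traced above)
-> return 34

Final answer: 34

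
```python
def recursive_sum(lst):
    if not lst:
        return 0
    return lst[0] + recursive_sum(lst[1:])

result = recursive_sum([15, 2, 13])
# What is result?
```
Call trace:
recursive_sum(lst=[15, 2, 13])
  recursive_sum(lst=[2, 13])
    recursive_sum(lst=[13])
      recursive_sum(lst=[])
      -> return 0
    -> return 13
  -> return 15
-> return 30

Final answer: 30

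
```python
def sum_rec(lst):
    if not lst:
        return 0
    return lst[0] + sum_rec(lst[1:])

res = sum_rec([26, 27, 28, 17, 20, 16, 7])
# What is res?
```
Call trace:
sum_rec(lst=[26, 27, 28, 17, 20, 16, 7])
  sum_rec(lst=[27, 28, 17, 20, 16, 7])
    sum_rec(lst=[28, 17, 20, 16, 7])
      sum_rec(lst=[17, 20, 16, 7])
        sum_rec(lst=[20, 16, 7])
          sum_rec(lst=[16, 7])
            sum_rec(lst=[7])
              sum_rec(lst=[])
              -> return 0
            -> return 7
          -> return 23
        -> return 43
      -> return 60
    -> return 88
  -> return 115
-> return 141

Final answer: 141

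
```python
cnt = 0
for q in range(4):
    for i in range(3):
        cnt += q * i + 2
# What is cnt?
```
Trace:
  cnt=0
  cnt=2, q=0, i=0
  cnt=4, q=0, i=1
  cnt=6, q=0, i=2
  cnt=8, q=1, i=0
  cnt=11, q=1, i=1
  cnt=15, q=1, i=2
  cnt=17, q=2, i=0
  cnt=21, q=2, i=1
  cnt=27, q=2, i=2
  cnt=29, q=3, i=0
  cnt=34, q=3, i=1
  cnt=42, q=3, i=2

Final answer: 42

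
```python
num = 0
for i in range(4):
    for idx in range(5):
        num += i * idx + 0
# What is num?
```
Trace:
  num=0
  num=0, i=0, idx=0
  num=0, i=0, idx=1
  num=0, i=0, idx=2
  num=0, i=0, idx=3
  num=0, i=0, idx=4
  num=0, i=1, idx=0
  num=1, i=1, idx=1
  num=3, i=1, idx=2
  num=6, i=1, idx=3
  num=10, i=1, idx=4
  num=10, i=2, idx=0
  num=12, i=2, idx=1
  num=16, i=2, idx=2
  num=22, i=2, idx=3
  num=30, i=2, idx=4
  num=30, i=3, idx=0
  num=33, i=3, idx=1
  num=39, i=3, idx=2
  num=48, i=3, idx=3
  num=60, i=3, idx=4

Final answer: 60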